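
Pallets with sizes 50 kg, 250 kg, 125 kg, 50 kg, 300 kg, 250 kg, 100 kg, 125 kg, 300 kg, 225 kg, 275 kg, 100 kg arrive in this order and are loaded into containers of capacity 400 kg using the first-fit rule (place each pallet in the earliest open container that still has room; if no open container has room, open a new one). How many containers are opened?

  50 → container 1 (new)  [load 50/400]
  250 → container 1  [load 300/400]
  125 → container 2 (new)  [load 125/400]
  50 → container 1  [load 350/400]
  300 → container 3 (new)  [load 300/400]
  250 → container 2  [load 375/400]
  100 → container 3  [load 400/400]
  125 → container 4 (new)  [load 125/400]
  300 → container 5 (new)  [load 300/400]
  225 → container 4  [load 350/400]
  275 → container 6 (new)  [load 275/400]
  100 → container 5  [load 400/400]
6 containers opened.

6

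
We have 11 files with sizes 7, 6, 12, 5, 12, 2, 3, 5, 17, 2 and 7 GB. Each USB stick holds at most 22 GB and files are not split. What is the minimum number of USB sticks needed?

4

Total = 17 + 12 + 12 + 7 + 7 + 6 + 5 + 5 + 3 + 2 + 2 = 78 GB.
Lower bound: ⌈78/22⌉ = 4 USB sticks.
A packing using 4 USB sticks:
  USB stick 1: 17 + 5 = 22
  USB stick 2: 12 + 7 + 3 = 22
  USB stick 3: 12 + 7 + 2 = 21
  USB stick 4: 6 + 5 + 2 = 13
This matches the lower bound, so 4 is optimal.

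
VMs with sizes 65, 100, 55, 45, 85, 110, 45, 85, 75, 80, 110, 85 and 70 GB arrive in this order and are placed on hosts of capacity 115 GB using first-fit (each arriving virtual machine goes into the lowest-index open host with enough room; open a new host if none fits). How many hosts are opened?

11

  65 → host 1 (new)  [load 65/115]
  100 → host 2 (new)  [load 100/115]
  55 → host 3 (new)  [load 55/115]
  45 → host 1  [load 110/115]
  85 → host 4 (new)  [load 85/115]
  110 → host 5 (new)  [load 110/115]
  45 → host 3  [load 100/115]
  85 → host 6 (new)  [load 85/115]
  75 → host 7 (new)  [load 75/115]
  80 → host 8 (new)  [load 80/115]
  110 → host 9 (new)  [load 110/115]
  85 → host 10 (new)  [load 85/115]
  70 → host 11 (new)  [load 70/115]
11 hosts opened.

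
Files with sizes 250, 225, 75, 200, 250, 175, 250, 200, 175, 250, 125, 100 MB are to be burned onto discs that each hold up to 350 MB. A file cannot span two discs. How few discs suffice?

8

Total = 250 + 250 + 250 + 250 + 225 + 200 + 200 + 175 + 175 + 125 + 100 + 75 = 2275 MB.
Lower bound: ⌈2275/350⌉ = 7 discs.
A packing using 8 discs:
  disc 1: 250 + 100 = 350
  disc 2: 250 + 75 = 325
  disc 3: 250 = 250
  disc 4: 250 = 250
  disc 5: 225 + 125 = 350
  disc 6: 200 = 200
  disc 7: 200 = 200
  disc 8: 175 + 175 = 350
No arrangement into 7 discs stays within capacity, so 8 is optimal.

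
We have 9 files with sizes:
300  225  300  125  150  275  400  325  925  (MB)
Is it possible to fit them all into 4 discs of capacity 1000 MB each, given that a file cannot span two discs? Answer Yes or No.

Yes

A valid assignment using 4 discs:
  disc 1: 925 = 925
  disc 2: 400 + 325 + 275 = 1000
  disc 3: 300 + 300 + 225 + 150 = 975
  disc 4: 125 = 125
Every load is within 1000 MB, so 4 discs suffice.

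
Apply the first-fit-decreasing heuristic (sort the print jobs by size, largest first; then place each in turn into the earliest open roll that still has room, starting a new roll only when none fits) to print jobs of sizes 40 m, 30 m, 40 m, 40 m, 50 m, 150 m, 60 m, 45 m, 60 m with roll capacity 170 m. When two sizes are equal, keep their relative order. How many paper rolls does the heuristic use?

Sorted descending: 150, 60, 60, 50, 45, 40, 40, 40, 30.
  150 → roll 1 (new)  [load 150/170]
  60 → roll 2 (new)  [load 60/170]
  60 → roll 2  [load 120/170]
  50 → roll 2  [load 170/170]
  45 → roll 3 (new)  [load 45/170]
  40 → roll 3  [load 85/170]
  40 → roll 3  [load 125/170]
  40 → roll 3  [load 165/170]
  30 → roll 4 (new)  [load 30/170]
4 paper rolls opened.

4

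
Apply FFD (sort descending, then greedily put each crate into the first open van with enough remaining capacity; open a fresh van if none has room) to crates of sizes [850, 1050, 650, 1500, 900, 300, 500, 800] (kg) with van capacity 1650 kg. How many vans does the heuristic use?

Sorted descending: 1500, 1050, 900, 850, 800, 650, 500, 300.
  1500 → van 1 (new)  [load 1500/1650]
  1050 → van 2 (new)  [load 1050/1650]
  900 → van 3 (new)  [load 900/1650]
  850 → van 4 (new)  [load 850/1650]
  800 → van 4  [load 1650/1650]
  650 → van 3  [load 1550/1650]
  500 → van 2  [load 1550/1650]
  300 → van 5 (new)  [load 300/1650]
5 vans opened.

5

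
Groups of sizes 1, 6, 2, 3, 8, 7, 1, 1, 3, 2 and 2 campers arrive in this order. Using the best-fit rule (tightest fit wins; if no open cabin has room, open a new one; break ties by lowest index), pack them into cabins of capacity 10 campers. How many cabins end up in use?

4

  1 → cabin 1 (new)  [load 1/10]
  6 → cabin 1  [load 7/10]
  2 → cabin 1  [load 9/10]
  3 → cabin 2 (new)  [load 3/10]
  8 → cabin 3 (new)  [load 8/10]
  7 → cabin 2  [load 10/10]
  1 → cabin 1  [load 10/10]
  1 → cabin 3  [load 9/10]
  3 → cabin 4 (new)  [load 3/10]
  2 → cabin 4  [load 5/10]
  2 → cabin 4  [load 7/10]
4 cabins opened.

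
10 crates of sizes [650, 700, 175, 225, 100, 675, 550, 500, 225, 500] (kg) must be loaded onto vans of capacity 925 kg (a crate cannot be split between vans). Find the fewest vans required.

6

Total = 700 + 675 + 650 + 550 + 500 + 500 + 225 + 225 + 175 + 100 = 4300 kg.
Lower bound: ⌈4300/925⌉ = 5 vans.
Also, 6 crates each exceed 925/2 kg, and no two of those can share a van, so at least 6 vans are needed.
A packing using 6 vans:
  van 1: 700 + 225 = 925
  van 2: 675 + 225 = 900
  van 3: 650 + 175 + 100 = 925
  van 4: 550 = 550
  van 5: 500 = 500
  van 6: 500 = 500
This matches the lower bound, so 6 is optimal.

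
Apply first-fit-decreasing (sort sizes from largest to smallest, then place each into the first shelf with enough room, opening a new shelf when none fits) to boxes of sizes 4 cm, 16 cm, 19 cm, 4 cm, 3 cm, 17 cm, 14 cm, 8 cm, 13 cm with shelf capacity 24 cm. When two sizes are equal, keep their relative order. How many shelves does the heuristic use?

Sorted descending: 19, 17, 16, 14, 13, 8, 4, 4, 3.
  19 → shelf 1 (new)  [load 19/24]
  17 → shelf 2 (new)  [load 17/24]
  16 → shelf 3 (new)  [load 16/24]
  14 → shelf 4 (new)  [load 14/24]
  13 → shelf 5 (new)  [load 13/24]
  8 → shelf 3  [load 24/24]
  4 → shelf 1  [load 23/24]
  4 → shelf 2  [load 21/24]
  3 → shelf 2  [load 24/24]
5 shelves opened.

5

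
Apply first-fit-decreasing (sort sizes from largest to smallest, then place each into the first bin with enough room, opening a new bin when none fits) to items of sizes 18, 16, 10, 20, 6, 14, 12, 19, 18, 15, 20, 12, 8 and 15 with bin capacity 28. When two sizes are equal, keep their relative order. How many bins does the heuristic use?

9

Sorted descending: 20, 20, 19, 18, 18, 16, 15, 15, 14, 12, 12, 10, 8, 6.
  20 → bin 1 (new)  [load 20/28]
  20 → bin 2 (new)  [load 20/28]
  19 → bin 3 (new)  [load 19/28]
  18 → bin 4 (new)  [load 18/28]
  18 → bin 5 (new)  [load 18/28]
  16 → bin 6 (new)  [load 16/28]
  15 → bin 7 (new)  [load 15/28]
  15 → bin 8 (new)  [load 15/28]
  14 → bin 9 (new)  [load 14/28]
  12 → bin 6  [load 28/28]
  12 → bin 7  [load 27/28]
  10 → bin 4  [load 28/28]
  8 → bin 1  [load 28/28]
  6 → bin 2  [load 26/28]
9 bins opened.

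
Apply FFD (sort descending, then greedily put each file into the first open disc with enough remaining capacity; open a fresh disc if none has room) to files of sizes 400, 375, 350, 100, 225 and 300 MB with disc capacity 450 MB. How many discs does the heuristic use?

Sorted descending: 400, 375, 350, 300, 225, 100.
  400 → disc 1 (new)  [load 400/450]
  375 → disc 2 (new)  [load 375/450]
  350 → disc 3 (new)  [load 350/450]
  300 → disc 4 (new)  [load 300/450]
  225 → disc 5 (new)  [load 225/450]
  100 → disc 3  [load 450/450]
5 discs opened.

5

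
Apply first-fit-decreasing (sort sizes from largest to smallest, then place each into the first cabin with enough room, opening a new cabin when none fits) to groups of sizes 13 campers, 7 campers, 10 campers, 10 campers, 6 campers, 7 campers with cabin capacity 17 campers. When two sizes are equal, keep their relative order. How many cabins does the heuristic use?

4

Sorted descending: 13, 10, 10, 7, 7, 6.
  13 → cabin 1 (new)  [load 13/17]
  10 → cabin 2 (new)  [load 10/17]
  10 → cabin 3 (new)  [load 10/17]
  7 → cabin 2  [load 17/17]
  7 → cabin 3  [load 17/17]
  6 → cabin 4 (new)  [load 6/17]
4 cabins opened.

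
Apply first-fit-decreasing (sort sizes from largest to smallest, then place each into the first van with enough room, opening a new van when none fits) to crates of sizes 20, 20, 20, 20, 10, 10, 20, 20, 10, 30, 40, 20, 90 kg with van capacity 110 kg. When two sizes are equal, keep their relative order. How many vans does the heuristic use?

3

Sorted descending: 90, 40, 30, 20, 20, 20, 20, 20, 20, 20, 10, 10, 10.
  90 → van 1 (new)  [load 90/110]
  40 → van 2 (new)  [load 40/110]
  30 → van 2  [load 70/110]
  20 → van 1  [load 110/110]
  20 → van 2  [load 90/110]
  20 → van 2  [load 110/110]
  20 → van 3 (new)  [load 20/110]
  20 → van 3  [load 40/110]
  20 → van 3  [load 60/110]
  20 → van 3  [load 80/110]
  10 → van 3  [load 90/110]
  10 → van 3  [load 100/110]
  10 → van 3  [load 110/110]
3 vans opened.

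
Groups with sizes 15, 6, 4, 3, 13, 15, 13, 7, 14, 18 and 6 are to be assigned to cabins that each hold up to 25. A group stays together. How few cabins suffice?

6

Total = 18 + 15 + 15 + 14 + 13 + 13 + 7 + 6 + 6 + 4 + 3 = 114.
Lower bound: ⌈114/25⌉ = 5 cabins.
Also, 6 groups each exceed 25/2, and no two of those can share a cabin, so at least 6 cabins are needed.
A packing using 6 cabins:
  cabin 1: 18 + 7 = 25
  cabin 2: 15 + 6 + 4 = 25
  cabin 3: 15 + 6 + 3 = 24
  cabin 4: 14 = 14
  cabin 5: 13 = 13
  cabin 6: 13 = 13
This matches the lower bound, so 6 is optimal.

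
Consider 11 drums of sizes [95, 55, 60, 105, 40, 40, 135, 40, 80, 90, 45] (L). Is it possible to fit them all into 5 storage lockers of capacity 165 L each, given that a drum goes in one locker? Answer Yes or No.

Total = 785 L; ⌈785/165⌉ = 5.
The bound of 5 does not rule out 5, but exhaustive search shows no assignment into 5 storage lockers of capacity 165 L exists — the minimum is 6.

No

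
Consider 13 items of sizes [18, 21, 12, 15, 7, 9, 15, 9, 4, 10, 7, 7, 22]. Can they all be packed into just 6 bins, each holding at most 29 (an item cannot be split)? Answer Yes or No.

Yes

A valid assignment using 6 bins:
  bin 1: 22 + 7 = 29
  bin 2: 21 + 7 = 28
  bin 3: 18 + 10 = 28
  bin 4: 15 + 12 = 27
  bin 5: 15 + 9 + 4 = 28
  bin 6: 9 + 7 = 16
Every load is within 29, so 6 bins suffice.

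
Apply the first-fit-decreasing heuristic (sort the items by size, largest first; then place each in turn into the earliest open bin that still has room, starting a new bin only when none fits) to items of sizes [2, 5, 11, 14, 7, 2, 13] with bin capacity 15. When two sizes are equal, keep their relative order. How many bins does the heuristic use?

Sorted descending: 14, 13, 11, 7, 5, 2, 2.
  14 → bin 1 (new)  [load 14/15]
  13 → bin 2 (new)  [load 13/15]
  11 → bin 3 (new)  [load 11/15]
  7 → bin 4 (new)  [load 7/15]
  5 → bin 4  [load 12/15]
  2 → bin 2  [load 15/15]
  2 → bin 3  [load 13/15]
4 bins opened.

4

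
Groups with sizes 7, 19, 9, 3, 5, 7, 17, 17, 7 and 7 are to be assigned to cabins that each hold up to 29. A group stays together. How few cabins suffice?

4

Total = 19 + 17 + 17 + 9 + 7 + 7 + 7 + 7 + 5 + 3 = 98.
Lower bound: ⌈98/29⌉ = 4 cabins.
A packing using 4 cabins:
  cabin 1: 19 + 9 = 28
  cabin 2: 17 + 7 + 5 = 29
  cabin 3: 17 + 7 + 3 = 27
  cabin 4: 7 + 7 = 14
This matches the lower bound, so 4 is optimal.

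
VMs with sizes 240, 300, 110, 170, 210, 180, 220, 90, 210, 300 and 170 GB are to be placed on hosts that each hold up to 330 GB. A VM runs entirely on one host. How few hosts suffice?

Total = 300 + 300 + 240 + 220 + 210 + 210 + 180 + 170 + 170 + 110 + 90 = 2200 GB.
Lower bound: ⌈2200/330⌉ = 7 hosts.
Also, 9 VMs each exceed 165 GB, and no two of those can share a host, so at least 9 hosts are needed.
A packing using 9 hosts:
  host 1: 300 = 300
  host 2: 300 = 300
  host 3: 240 + 90 = 330
  host 4: 220 + 110 = 330
  host 5: 210 = 210
  host 6: 210 = 210
  host 7: 180 = 180
  host 8: 170 = 170
  host 9: 170 = 170
This matches the lower bound, so 9 is optimal.

9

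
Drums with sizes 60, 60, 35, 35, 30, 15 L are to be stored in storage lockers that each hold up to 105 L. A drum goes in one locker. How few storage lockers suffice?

3

Total = 60 + 60 + 35 + 35 + 30 + 15 = 235 L.
Lower bound: ⌈235/105⌉ = 3 storage lockers.
A packing using 3 storage lockers:
  locker 1: 60 + 35 = 95
  locker 2: 60 + 35 = 95
  locker 3: 30 + 15 = 45
This matches the lower bound, so 3 is optimal.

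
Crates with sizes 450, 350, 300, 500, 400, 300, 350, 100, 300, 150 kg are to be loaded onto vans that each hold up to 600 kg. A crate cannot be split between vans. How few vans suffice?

7

Total = 500 + 450 + 400 + 350 + 350 + 300 + 300 + 300 + 150 + 100 = 3200 kg.
Lower bound: ⌈3200/600⌉ = 6 vans.
A packing using 7 vans:
  van 1: 500 + 100 = 600
  van 2: 450 + 150 = 600
  van 3: 400 = 400
  van 4: 350 = 350
  van 5: 350 = 350
  van 6: 300 + 300 = 600
  van 7: 300 = 300
No arrangement into 6 vans stays within capacity, so 7 is optimal.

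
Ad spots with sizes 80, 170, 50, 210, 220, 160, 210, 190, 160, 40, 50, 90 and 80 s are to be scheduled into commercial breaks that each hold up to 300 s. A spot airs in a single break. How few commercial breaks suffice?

7

Total = 220 + 210 + 210 + 190 + 170 + 160 + 160 + 90 + 80 + 80 + 50 + 50 + 40 = 1710 s.
Lower bound: ⌈1710/300⌉ = 6 commercial breaks.
Also, 7 ad spots each exceed 150 s, and no two of those can share a break, so at least 7 commercial breaks are needed.
A packing using 7 commercial breaks:
  break 1: 220 + 80 = 300
  break 2: 210 + 90 = 300
  break 3: 210 + 80 = 290
  break 4: 190 + 50 + 50 = 290
  break 5: 170 + 40 = 210
  break 6: 160 = 160
  break 7: 160 = 160
This matches the lower bound, so 7 is optimal.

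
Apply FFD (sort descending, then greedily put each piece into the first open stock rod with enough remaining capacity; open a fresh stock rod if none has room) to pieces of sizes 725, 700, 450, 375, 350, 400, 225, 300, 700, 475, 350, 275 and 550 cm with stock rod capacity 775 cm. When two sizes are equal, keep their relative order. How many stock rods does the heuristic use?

Sorted descending: 725, 700, 700, 550, 475, 450, 400, 375, 350, 350, 300, 275, 225.
  725 → stock rod 1 (new)  [load 725/775]
  700 → stock rod 2 (new)  [load 700/775]
  700 → stock rod 3 (new)  [load 700/775]
  550 → stock rod 4 (new)  [load 550/775]
  475 → stock rod 5 (new)  [load 475/775]
  450 → stock rod 6 (new)  [load 450/775]
  400 → stock rod 7 (new)  [load 400/775]
  375 → stock rod 7  [load 775/775]
  350 → stock rod 8 (new)  [load 350/775]
  350 → stock rod 8  [load 700/775]
  300 → stock rod 5  [load 775/775]
  275 → stock rod 6  [load 725/775]
  225 → stock rod 4  [load 775/775]
8 stock rods opened.

8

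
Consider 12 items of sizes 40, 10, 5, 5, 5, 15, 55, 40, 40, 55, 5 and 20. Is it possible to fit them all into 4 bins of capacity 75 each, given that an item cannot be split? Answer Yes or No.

Total = 295; ⌈295/75⌉ = 4.
5 items each exceed half the capacity and cannot share a bin, forcing at least 5 bins.
At least 5 bins are required, but only 4 are allowed.

No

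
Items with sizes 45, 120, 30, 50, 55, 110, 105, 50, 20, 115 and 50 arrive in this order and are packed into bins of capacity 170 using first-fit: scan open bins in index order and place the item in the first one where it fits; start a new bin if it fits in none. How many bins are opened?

  45 → bin 1 (new)  [load 45/170]
  120 → bin 1  [load 165/170]
  30 → bin 2 (new)  [load 30/170]
  50 → bin 2  [load 80/170]
  55 → bin 2  [load 135/170]
  110 → bin 3 (new)  [load 110/170]
  105 → bin 4 (new)  [load 105/170]
  50 → bin 3  [load 160/170]
  20 → bin 2  [load 155/170]
  115 → bin 5 (new)  [load 115/170]
  50 → bin 4  [load 155/170]
5 bins opened.

5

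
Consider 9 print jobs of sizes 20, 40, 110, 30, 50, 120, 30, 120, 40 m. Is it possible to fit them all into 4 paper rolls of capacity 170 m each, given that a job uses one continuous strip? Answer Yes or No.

A valid assignment using 4 paper rolls:
  roll 1: 120 + 50 = 170
  roll 2: 120 + 40 = 160
  roll 3: 110 + 40 + 20 = 170
  roll 4: 30 + 30 = 60
Every load is within 170 m, so 4 paper rolls suffice.

Yes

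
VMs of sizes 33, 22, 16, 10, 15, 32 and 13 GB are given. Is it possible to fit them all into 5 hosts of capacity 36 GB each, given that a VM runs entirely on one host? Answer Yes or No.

A valid assignment using 5 hosts:
  host 1: 33 = 33
  host 2: 32 = 32
  host 3: 22 + 13 = 35
  host 4: 16 + 15 = 31
  host 5: 10 = 10
Every load is within 36 GB, so 5 hosts suffice.

Yes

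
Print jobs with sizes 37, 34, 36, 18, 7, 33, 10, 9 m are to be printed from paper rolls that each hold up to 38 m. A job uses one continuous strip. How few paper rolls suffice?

Total = 37 + 36 + 34 + 33 + 18 + 10 + 9 + 7 = 184 m.
Lower bound: ⌈184/38⌉ = 5 paper rolls.
A packing using 6 paper rolls:
  roll 1: 37 = 37
  roll 2: 36 = 36
  roll 3: 34 = 34
  roll 4: 33 = 33
  roll 5: 18 + 10 + 9 = 37
  roll 6: 7 = 7
No arrangement into 5 paper rolls stays within capacity, so 6 is optimal.

6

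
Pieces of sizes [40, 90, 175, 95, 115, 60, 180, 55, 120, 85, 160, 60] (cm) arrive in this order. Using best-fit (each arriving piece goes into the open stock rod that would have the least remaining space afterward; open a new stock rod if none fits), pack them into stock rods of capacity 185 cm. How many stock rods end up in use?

7

  40 → stock rod 1 (new)  [load 40/185]
  90 → stock rod 1  [load 130/185]
  175 → stock rod 2 (new)  [load 175/185]
  95 → stock rod 3 (new)  [load 95/185]
  115 → stock rod 4 (new)  [load 115/185]
  60 → stock rod 4  [load 175/185]
  180 → stock rod 5 (new)  [load 180/185]
  55 → stock rod 1  [load 185/185]
  120 → stock rod 6 (new)  [load 120/185]
  85 → stock rod 3  [load 180/185]
  160 → stock rod 7 (new)  [load 160/185]
  60 → stock rod 6  [load 180/185]
7 stock rods opened.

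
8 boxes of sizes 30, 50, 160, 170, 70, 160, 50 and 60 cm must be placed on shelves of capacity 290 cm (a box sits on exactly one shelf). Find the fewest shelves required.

Total = 170 + 160 + 160 + 70 + 60 + 50 + 50 + 30 = 750 cm.
Lower bound: ⌈750/290⌉ = 3 shelves.
A packing using 3 shelves:
  shelf 1: 170 + 70 + 50 = 290
  shelf 2: 160 + 60 + 50 = 270
  shelf 3: 160 + 30 = 190
This matches the lower bound, so 3 is optimal.

3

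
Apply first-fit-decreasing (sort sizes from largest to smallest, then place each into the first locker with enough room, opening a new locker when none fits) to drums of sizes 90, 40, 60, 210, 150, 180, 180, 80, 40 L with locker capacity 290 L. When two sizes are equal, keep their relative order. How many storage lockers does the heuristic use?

4

Sorted descending: 210, 180, 180, 150, 90, 80, 60, 40, 40.
  210 → locker 1 (new)  [load 210/290]
  180 → locker 2 (new)  [load 180/290]
  180 → locker 3 (new)  [load 180/290]
  150 → locker 4 (new)  [load 150/290]
  90 → locker 2  [load 270/290]
  80 → locker 1  [load 290/290]
  60 → locker 3  [load 240/290]
  40 → locker 3  [load 280/290]
  40 → locker 4  [load 190/290]
4 storage lockers opened.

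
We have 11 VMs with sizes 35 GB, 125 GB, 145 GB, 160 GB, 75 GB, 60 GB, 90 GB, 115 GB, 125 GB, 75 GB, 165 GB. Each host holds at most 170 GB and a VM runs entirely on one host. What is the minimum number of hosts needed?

8

Total = 165 + 160 + 145 + 125 + 125 + 115 + 90 + 75 + 75 + 60 + 35 = 1170 GB.
Lower bound: ⌈1170/170⌉ = 7 hosts.
A packing using 8 hosts:
  host 1: 165 = 165
  host 2: 160 = 160
  host 3: 145 = 145
  host 4: 125 + 35 = 160
  host 5: 125 = 125
  host 6: 115 = 115
  host 7: 90 + 75 = 165
  host 8: 75 + 60 = 135
No arrangement into 7 hosts stays within capacity, so 8 is optimal.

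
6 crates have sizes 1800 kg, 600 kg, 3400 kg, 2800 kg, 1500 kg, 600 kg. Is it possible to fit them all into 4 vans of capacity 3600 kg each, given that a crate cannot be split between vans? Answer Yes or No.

Yes

A valid assignment using 4 vans:
  van 1: 3400 = 3400
  van 2: 2800 + 600 = 3400
  van 3: 1800 + 1500 = 3300
  van 4: 600 = 600
Every load is within 3600 kg, so 4 vans suffice.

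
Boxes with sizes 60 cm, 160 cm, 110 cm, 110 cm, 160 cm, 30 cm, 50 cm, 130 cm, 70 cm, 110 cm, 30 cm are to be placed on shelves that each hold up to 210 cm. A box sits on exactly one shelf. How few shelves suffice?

Total = 160 + 160 + 130 + 110 + 110 + 110 + 70 + 60 + 50 + 30 + 30 = 1020 cm.
Lower bound: ⌈1020/210⌉ = 5 shelves.
Also, 6 boxes each exceed 105 cm, and no two of those can share a shelf, so at least 6 shelves are needed.
A packing using 6 shelves:
  shelf 1: 160 + 50 = 210
  shelf 2: 160 + 30 = 190
  shelf 3: 130 + 70 = 200
  shelf 4: 110 + 60 + 30 = 200
  shelf 5: 110 = 110
  shelf 6: 110 = 110
This matches the lower bound, so 6 is optimal.

6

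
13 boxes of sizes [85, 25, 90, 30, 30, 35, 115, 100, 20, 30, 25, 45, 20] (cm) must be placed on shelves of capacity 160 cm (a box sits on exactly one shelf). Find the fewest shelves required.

5

Total = 115 + 100 + 90 + 85 + 45 + 35 + 30 + 30 + 30 + 25 + 25 + 20 + 20 = 650 cm.
Lower bound: ⌈650/160⌉ = 5 shelves.
A packing using 5 shelves:
  shelf 1: 115 + 45 = 160
  shelf 2: 100 + 35 + 25 = 160
  shelf 3: 90 + 30 + 30 = 150
  shelf 4: 85 + 30 + 25 + 20 = 160
  shelf 5: 20 = 20
This matches the lower bound, so 5 is optimal.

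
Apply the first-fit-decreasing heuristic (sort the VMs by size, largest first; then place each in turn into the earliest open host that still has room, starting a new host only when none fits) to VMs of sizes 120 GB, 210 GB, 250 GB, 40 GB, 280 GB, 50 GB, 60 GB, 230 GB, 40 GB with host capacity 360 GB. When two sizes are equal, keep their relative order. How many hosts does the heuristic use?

4

Sorted descending: 280, 250, 230, 210, 120, 60, 50, 40, 40.
  280 → host 1 (new)  [load 280/360]
  250 → host 2 (new)  [load 250/360]
  230 → host 3 (new)  [load 230/360]
  210 → host 4 (new)  [load 210/360]
  120 → host 3  [load 350/360]
  60 → host 1  [load 340/360]
  50 → host 2  [load 300/360]
  40 → host 2  [load 340/360]
  40 → host 4  [load 250/360]
4 hosts opened.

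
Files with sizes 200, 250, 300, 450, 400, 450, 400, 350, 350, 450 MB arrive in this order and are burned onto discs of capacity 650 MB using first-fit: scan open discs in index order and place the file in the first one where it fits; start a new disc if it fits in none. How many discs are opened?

  200 → disc 1 (new)  [load 200/650]
  250 → disc 1  [load 450/650]
  300 → disc 2 (new)  [load 300/650]
  450 → disc 3 (new)  [load 450/650]
  400 → disc 4 (new)  [load 400/650]
  450 → disc 5 (new)  [load 450/650]
  400 → disc 6 (new)  [load 400/650]
  350 → disc 2  [load 650/650]
  350 → disc 7 (new)  [load 350/650]
  450 → disc 8 (new)  [load 450/650]
8 discs opened.

8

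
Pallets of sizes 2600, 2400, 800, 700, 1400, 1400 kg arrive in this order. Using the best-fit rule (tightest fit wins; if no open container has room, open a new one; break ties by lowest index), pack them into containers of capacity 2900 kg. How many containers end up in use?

4

  2600 → container 1 (new)  [load 2600/2900]
  2400 → container 2 (new)  [load 2400/2900]
  800 → container 3 (new)  [load 800/2900]
  700 → container 3  [load 1500/2900]
  1400 → container 3  [load 2900/2900]
  1400 → container 4 (new)  [load 1400/2900]
4 containers opened.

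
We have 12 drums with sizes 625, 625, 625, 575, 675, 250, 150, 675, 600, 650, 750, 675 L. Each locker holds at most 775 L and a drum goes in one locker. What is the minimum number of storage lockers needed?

Total = 750 + 675 + 675 + 675 + 650 + 625 + 625 + 625 + 600 + 575 + 250 + 150 = 6875 L.
Lower bound: ⌈6875/775⌉ = 9 storage lockers.
Also, 10 drums each exceed 775/2 L, and no two of those can share a locker, so at least 10 storage lockers are needed.
A packing using 11 storage lockers:
  locker 1: 750 = 750
  locker 2: 675 = 675
  locker 3: 675 = 675
  locker 4: 675 = 675
  locker 5: 650 = 650
  locker 6: 625 + 150 = 775
  locker 7: 625 = 625
  locker 8: 625 = 625
  locker 9: 600 = 600
  locker 10: 575 = 575
  locker 11: 250 = 250
No arrangement into 10 storage lockers stays within capacity, so 11 is optimal.

11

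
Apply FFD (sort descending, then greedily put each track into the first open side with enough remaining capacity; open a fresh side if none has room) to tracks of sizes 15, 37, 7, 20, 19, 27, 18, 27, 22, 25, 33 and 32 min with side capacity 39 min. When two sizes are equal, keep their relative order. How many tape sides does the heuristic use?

9

Sorted descending: 37, 33, 32, 27, 27, 25, 22, 20, 19, 18, 15, 7.
  37 → side 1 (new)  [load 37/39]
  33 → side 2 (new)  [load 33/39]
  32 → side 3 (new)  [load 32/39]
  27 → side 4 (new)  [load 27/39]
  27 → side 5 (new)  [load 27/39]
  25 → side 6 (new)  [load 25/39]
  22 → side 7 (new)  [load 22/39]
  20 → side 8 (new)  [load 20/39]
  19 → side 8  [load 39/39]
  18 → side 9 (new)  [load 18/39]
  15 → side 7  [load 37/39]
  7 → side 3  [load 39/39]
9 tape sides opened.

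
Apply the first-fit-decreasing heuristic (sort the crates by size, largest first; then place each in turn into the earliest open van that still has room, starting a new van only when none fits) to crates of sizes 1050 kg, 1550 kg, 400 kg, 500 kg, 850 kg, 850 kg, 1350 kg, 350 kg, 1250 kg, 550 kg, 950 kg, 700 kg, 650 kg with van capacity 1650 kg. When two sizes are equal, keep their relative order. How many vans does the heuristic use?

Sorted descending: 1550, 1350, 1250, 1050, 950, 850, 850, 700, 650, 550, 500, 400, 350.
  1550 → van 1 (new)  [load 1550/1650]
  1350 → van 2 (new)  [load 1350/1650]
  1250 → van 3 (new)  [load 1250/1650]
  1050 → van 4 (new)  [load 1050/1650]
  950 → van 5 (new)  [load 950/1650]
  850 → van 6 (new)  [load 850/1650]
  850 → van 7 (new)  [load 850/1650]
  700 → van 5  [load 1650/1650]
  650 → van 6  [load 1500/1650]
  550 → van 4  [load 1600/1650]
  500 → van 7  [load 1350/1650]
  400 → van 3  [load 1650/1650]
  350 → van 8 (new)  [load 350/1650]
8 vans opened.

8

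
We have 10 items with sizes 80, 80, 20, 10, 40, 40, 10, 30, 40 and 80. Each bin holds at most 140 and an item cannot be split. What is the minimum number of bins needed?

4

Total = 80 + 80 + 80 + 40 + 40 + 40 + 30 + 20 + 10 + 10 = 430.
Lower bound: ⌈430/140⌉ = 4 bins.
A packing using 4 bins:
  bin 1: 80 + 40 + 20 = 140
  bin 2: 80 + 40 + 10 + 10 = 140
  bin 3: 80 + 40 = 120
  bin 4: 30 = 30
This matches the lower bound, so 4 is optimal.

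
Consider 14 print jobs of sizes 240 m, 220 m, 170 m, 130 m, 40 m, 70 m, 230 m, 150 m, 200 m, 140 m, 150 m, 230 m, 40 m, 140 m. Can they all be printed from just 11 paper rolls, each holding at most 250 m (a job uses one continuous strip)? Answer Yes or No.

A valid assignment using 11 paper rolls:
  roll 1: 240 = 240
  roll 2: 230 = 230
  roll 3: 230 = 230
  roll 4: 220 = 220
  roll 5: 200 + 40 = 240
  roll 6: 170 + 70 = 240
  roll 7: 150 + 40 = 190
  roll 8: 150 = 150
  roll 9: 140 = 140
  roll 10: 140 = 140
  roll 11: 130 = 130
Every load is within 250 m, so 11 paper rolls suffice.

Yes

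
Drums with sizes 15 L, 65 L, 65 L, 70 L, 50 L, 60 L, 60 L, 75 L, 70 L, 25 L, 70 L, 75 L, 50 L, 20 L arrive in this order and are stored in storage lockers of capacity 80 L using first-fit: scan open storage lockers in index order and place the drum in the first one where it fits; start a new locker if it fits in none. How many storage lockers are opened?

11

  15 → locker 1 (new)  [load 15/80]
  65 → locker 1  [load 80/80]
  65 → locker 2 (new)  [load 65/80]
  70 → locker 3 (new)  [load 70/80]
  50 → locker 4 (new)  [load 50/80]
  60 → locker 5 (new)  [load 60/80]
  60 → locker 6 (new)  [load 60/80]
  75 → locker 7 (new)  [load 75/80]
  70 → locker 8 (new)  [load 70/80]
  25 → locker 4  [load 75/80]
  70 → locker 9 (new)  [load 70/80]
  75 → locker 10 (new)  [load 75/80]
  50 → locker 11 (new)  [load 50/80]
  20 → locker 5  [load 80/80]
11 storage lockers opened.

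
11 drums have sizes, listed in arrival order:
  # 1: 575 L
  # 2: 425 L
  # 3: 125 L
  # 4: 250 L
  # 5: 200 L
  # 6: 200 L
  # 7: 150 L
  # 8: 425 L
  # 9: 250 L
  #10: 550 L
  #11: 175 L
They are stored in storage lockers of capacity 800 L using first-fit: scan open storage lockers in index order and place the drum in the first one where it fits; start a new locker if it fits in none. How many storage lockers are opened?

5

  575 → locker 1 (new)  [load 575/800]
  425 → locker 2 (new)  [load 425/800]
  125 → locker 1  [load 700/800]
  250 → locker 2  [load 675/800]
  200 → locker 3 (new)  [load 200/800]
  200 → locker 3  [load 400/800]
  150 → locker 3  [load 550/800]
  425 → locker 4 (new)  [load 425/800]
  250 → locker 3  [load 800/800]
  550 → locker 5 (new)  [load 550/800]
  175 → locker 4  [load 600/800]
5 storage lockers opened.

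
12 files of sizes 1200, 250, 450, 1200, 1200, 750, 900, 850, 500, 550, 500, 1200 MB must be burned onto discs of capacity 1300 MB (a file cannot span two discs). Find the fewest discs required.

8

Total = 1200 + 1200 + 1200 + 1200 + 900 + 850 + 750 + 550 + 500 + 500 + 450 + 250 = 9550 MB.
Lower bound: ⌈9550/1300⌉ = 8 discs.
A packing using 8 discs:
  disc 1: 1200 = 1200
  disc 2: 1200 = 1200
  disc 3: 1200 = 1200
  disc 4: 1200 = 1200
  disc 5: 900 + 250 = 1150
  disc 6: 850 + 450 = 1300
  disc 7: 750 + 550 = 1300
  disc 8: 500 + 500 = 1000
This matches the lower bound, so 8 is optimal.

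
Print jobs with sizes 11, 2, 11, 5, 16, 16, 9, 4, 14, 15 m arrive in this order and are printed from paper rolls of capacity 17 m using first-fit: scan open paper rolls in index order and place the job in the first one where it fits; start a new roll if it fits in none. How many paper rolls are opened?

7

  11 → roll 1 (new)  [load 11/17]
  2 → roll 1  [load 13/17]
  11 → roll 2 (new)  [load 11/17]
  5 → roll 2  [load 16/17]
  16 → roll 3 (new)  [load 16/17]
  16 → roll 4 (new)  [load 16/17]
  9 → roll 5 (new)  [load 9/17]
  4 → roll 1  [load 17/17]
  14 → roll 6 (new)  [load 14/17]
  15 → roll 7 (new)  [load 15/17]
7 paper rolls opened.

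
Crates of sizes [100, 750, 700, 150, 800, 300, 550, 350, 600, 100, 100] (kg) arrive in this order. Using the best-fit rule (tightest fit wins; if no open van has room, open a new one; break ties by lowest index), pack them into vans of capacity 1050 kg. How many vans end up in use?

5

  100 → van 1 (new)  [load 100/1050]
  750 → van 1  [load 850/1050]
  700 → van 2 (new)  [load 700/1050]
  150 → van 1  [load 1000/1050]
  800 → van 3 (new)  [load 800/1050]
  300 → van 2  [load 1000/1050]
  550 → van 4 (new)  [load 550/1050]
  350 → van 4  [load 900/1050]
  600 → van 5 (new)  [load 600/1050]
  100 → van 4  [load 1000/1050]
  100 → van 3  [load 900/1050]
5 vans opened.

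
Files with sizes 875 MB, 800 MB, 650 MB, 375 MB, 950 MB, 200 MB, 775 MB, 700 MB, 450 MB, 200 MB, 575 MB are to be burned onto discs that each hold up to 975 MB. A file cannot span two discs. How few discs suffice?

8

Total = 950 + 875 + 800 + 775 + 700 + 650 + 575 + 450 + 375 + 200 + 200 = 6550 MB.
Lower bound: ⌈6550/975⌉ = 7 discs.
A packing using 8 discs:
  disc 1: 950 = 950
  disc 2: 875 = 875
  disc 3: 800 = 800
  disc 4: 775 + 200 = 975
  disc 5: 700 + 200 = 900
  disc 6: 650 = 650
  disc 7: 575 + 375 = 950
  disc 8: 450 = 450
No arrangement into 7 discs stays within capacity, so 8 is optimal.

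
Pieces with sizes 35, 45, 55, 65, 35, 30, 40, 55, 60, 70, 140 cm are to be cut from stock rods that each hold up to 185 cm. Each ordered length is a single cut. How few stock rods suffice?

4

Total = 140 + 70 + 65 + 60 + 55 + 55 + 45 + 40 + 35 + 35 + 30 = 630 cm.
Lower bound: ⌈630/185⌉ = 4 stock rods.
A packing using 4 stock rods:
  stock rod 1: 140 + 45 = 185
  stock rod 2: 70 + 65 + 40 = 175
  stock rod 3: 60 + 55 + 55 = 170
  stock rod 4: 35 + 35 + 30 = 100
This matches the lower bound, so 4 is optimal.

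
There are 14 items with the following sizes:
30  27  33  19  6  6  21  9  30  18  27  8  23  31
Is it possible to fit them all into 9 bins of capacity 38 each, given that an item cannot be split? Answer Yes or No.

A valid assignment using 9 bins:
  bin 1: 33 = 33
  bin 2: 31 + 6 = 37
  bin 3: 30 + 8 = 38
  bin 4: 30 + 6 = 36
  bin 5: 27 + 9 = 36
  bin 6: 27 = 27
  bin 7: 23 = 23
  bin 8: 21 = 21
  bin 9: 19 + 18 = 37
Every load is within 38, so 9 bins suffice.

Yes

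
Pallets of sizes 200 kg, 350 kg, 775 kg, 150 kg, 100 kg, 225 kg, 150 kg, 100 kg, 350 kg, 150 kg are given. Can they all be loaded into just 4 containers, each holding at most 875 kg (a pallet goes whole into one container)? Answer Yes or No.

A valid assignment using 3 containers:
  container 1: 775 + 100 = 875
  container 2: 350 + 350 + 150 = 850
  container 3: 225 + 200 + 150 + 150 + 100 = 825
That uses only 3 ≤ 4, so 4 containers are enough.

Yes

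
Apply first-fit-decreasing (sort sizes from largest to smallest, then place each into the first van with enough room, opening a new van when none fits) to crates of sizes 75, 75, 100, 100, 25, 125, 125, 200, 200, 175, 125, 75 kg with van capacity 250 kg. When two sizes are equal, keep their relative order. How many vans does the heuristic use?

Sorted descending: 200, 200, 175, 125, 125, 125, 100, 100, 75, 75, 75, 25.
  200 → van 1 (new)  [load 200/250]
  200 → van 2 (new)  [load 200/250]
  175 → van 3 (new)  [load 175/250]
  125 → van 4 (new)  [load 125/250]
  125 → van 4  [load 250/250]
  125 → van 5 (new)  [load 125/250]
  100 → van 5  [load 225/250]
  100 → van 6 (new)  [load 100/250]
  75 → van 3  [load 250/250]
  75 → van 6  [load 175/250]
  75 → van 6  [load 250/250]
  25 → van 1  [load 225/250]
6 vans opened.

6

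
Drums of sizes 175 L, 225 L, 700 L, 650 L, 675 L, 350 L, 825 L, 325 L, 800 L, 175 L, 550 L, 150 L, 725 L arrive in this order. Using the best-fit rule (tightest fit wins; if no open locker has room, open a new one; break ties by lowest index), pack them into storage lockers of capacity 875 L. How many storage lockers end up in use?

8

  175 → locker 1 (new)  [load 175/875]
  225 → locker 1  [load 400/875]
  700 → locker 2 (new)  [load 700/875]
  650 → locker 3 (new)  [load 650/875]
  675 → locker 4 (new)  [load 675/875]
  350 → locker 1  [load 750/875]
  825 → locker 5 (new)  [load 825/875]
  325 → locker 6 (new)  [load 325/875]
  800 → locker 7 (new)  [load 800/875]
  175 → locker 2  [load 875/875]
  550 → locker 6  [load 875/875]
  150 → locker 4  [load 825/875]
  725 → locker 8 (new)  [load 725/875]
8 storage lockers opened.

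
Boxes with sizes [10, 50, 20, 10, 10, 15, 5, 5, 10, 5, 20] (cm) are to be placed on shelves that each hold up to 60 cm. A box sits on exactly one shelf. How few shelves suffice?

Total = 50 + 20 + 20 + 15 + 10 + 10 + 10 + 10 + 5 + 5 + 5 = 160 cm.
Lower bound: ⌈160/60⌉ = 3 shelves.
A packing using 3 shelves:
  shelf 1: 50 + 10 = 60
  shelf 2: 20 + 20 + 15 + 5 = 60
  shelf 3: 10 + 10 + 10 + 5 + 5 = 40
This matches the lower bound, so 3 is optimal.

3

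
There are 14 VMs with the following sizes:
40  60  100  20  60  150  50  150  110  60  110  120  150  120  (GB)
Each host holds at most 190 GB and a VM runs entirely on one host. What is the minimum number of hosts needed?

8

Total = 150 + 150 + 150 + 120 + 120 + 110 + 110 + 100 + 60 + 60 + 60 + 50 + 40 + 20 = 1300 GB.
Lower bound: ⌈1300/190⌉ = 7 hosts.
Also, 8 VMs each exceed 95 GB, and no two of those can share a host, so at least 8 hosts are needed.
A packing using 8 hosts:
  host 1: 150 + 40 = 190
  host 2: 150 + 20 = 170
  host 3: 150 = 150
  host 4: 120 + 60 = 180
  host 5: 120 + 60 = 180
  host 6: 110 + 60 = 170
  host 7: 110 + 50 = 160
  host 8: 100 = 100
This matches the lower bound, so 8 is optimal.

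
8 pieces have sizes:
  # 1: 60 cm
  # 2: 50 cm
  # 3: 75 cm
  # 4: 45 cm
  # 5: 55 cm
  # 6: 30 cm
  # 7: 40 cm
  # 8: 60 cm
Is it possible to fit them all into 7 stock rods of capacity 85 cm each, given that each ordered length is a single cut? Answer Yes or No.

Yes

A valid assignment using 6 stock rods:
  stock rod 1: 75 = 75
  stock rod 2: 60 = 60
  stock rod 3: 60 = 60
  stock rod 4: 55 + 30 = 85
  stock rod 5: 50 = 50
  stock rod 6: 45 + 40 = 85
That uses only 6 ≤ 7, so 7 stock rods are enough.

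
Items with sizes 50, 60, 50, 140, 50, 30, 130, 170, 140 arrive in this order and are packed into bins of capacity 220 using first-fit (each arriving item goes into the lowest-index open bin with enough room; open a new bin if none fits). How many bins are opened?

5

  50 → bin 1 (new)  [load 50/220]
  60 → bin 1  [load 110/220]
  50 → bin 1  [load 160/220]
  140 → bin 2 (new)  [load 140/220]
  50 → bin 1  [load 210/220]
  30 → bin 2  [load 170/220]
  130 → bin 3 (new)  [load 130/220]
  170 → bin 4 (new)  [load 170/220]
  140 → bin 5 (new)  [load 140/220]
5 bins opened.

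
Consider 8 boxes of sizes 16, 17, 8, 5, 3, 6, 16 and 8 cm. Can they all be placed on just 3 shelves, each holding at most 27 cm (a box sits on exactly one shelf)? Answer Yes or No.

A valid assignment using 3 shelves:
  shelf 1: 17 + 8 = 25
  shelf 2: 16 + 8 + 3 = 27
  shelf 3: 16 + 6 + 5 = 27
Every load is within 27 cm, so 3 shelves suffice.

Yes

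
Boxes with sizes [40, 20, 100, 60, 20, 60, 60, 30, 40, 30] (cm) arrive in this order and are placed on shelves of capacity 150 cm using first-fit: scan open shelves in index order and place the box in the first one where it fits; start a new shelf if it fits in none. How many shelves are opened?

  40 → shelf 1 (new)  [load 40/150]
  20 → shelf 1  [load 60/150]
  100 → shelf 2 (new)  [load 100/150]
  60 → shelf 1  [load 120/150]
  20 → shelf 1  [load 140/150]
  60 → shelf 3 (new)  [load 60/150]
  60 → shelf 3  [load 120/150]
  30 → shelf 2  [load 130/150]
  40 → shelf 4 (new)  [load 40/150]
  30 → shelf 3  [load 150/150]
4 shelves opened.

4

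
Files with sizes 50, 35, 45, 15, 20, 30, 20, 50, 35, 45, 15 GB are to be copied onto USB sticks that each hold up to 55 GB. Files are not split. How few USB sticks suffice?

8

Total = 50 + 50 + 45 + 45 + 35 + 35 + 30 + 20 + 20 + 15 + 15 = 360 GB.
Lower bound: ⌈360/55⌉ = 7 USB sticks.
A packing using 8 USB sticks:
  USB stick 1: 50 = 50
  USB stick 2: 50 = 50
  USB stick 3: 45 = 45
  USB stick 4: 45 = 45
  USB stick 5: 35 + 20 = 55
  USB stick 6: 35 + 20 = 55
  USB stick 7: 30 + 15 = 45
  USB stick 8: 15 = 15
No arrangement into 7 USB sticks stays within capacity, so 8 is optimal.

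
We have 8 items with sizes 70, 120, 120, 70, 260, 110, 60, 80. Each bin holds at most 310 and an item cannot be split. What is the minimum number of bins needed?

Total = 260 + 120 + 120 + 110 + 80 + 70 + 70 + 60 = 890.
Lower bound: ⌈890/310⌉ = 3 bins.
A packing using 4 bins:
  bin 1: 260 = 260
  bin 2: 120 + 120 + 70 = 310
  bin 3: 110 + 80 + 70 = 260
  bin 4: 60 = 60
No arrangement into 3 bins stays within capacity, so 4 is optimal.

4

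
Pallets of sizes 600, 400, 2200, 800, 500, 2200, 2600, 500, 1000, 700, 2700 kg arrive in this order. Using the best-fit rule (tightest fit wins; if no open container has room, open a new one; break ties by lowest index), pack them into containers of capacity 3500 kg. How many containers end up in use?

5

  600 → container 1 (new)  [load 600/3500]
  400 → container 1  [load 1000/3500]
  2200 → container 1  [load 3200/3500]
  800 → container 2 (new)  [load 800/3500]
  500 → container 2  [load 1300/3500]
  2200 → container 2  [load 3500/3500]
  2600 → container 3 (new)  [load 2600/3500]
  500 → container 3  [load 3100/3500]
  1000 → container 4 (new)  [load 1000/3500]
  700 → container 4  [load 1700/3500]
  2700 → container 5 (new)  [load 2700/3500]
5 containers opened.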